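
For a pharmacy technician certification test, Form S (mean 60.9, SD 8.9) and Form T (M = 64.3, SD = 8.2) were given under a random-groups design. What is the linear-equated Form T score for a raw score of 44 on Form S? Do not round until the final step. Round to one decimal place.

Linear equating: y = (SD_Y/SD_X)(x − M_X) + M_Y
y = (8.2/8.9)(44 − 60.9) + 64.3
y = 0.921348 × -16.9 + 64.3 = -15.5708 + 64.3 = 48.7

48.7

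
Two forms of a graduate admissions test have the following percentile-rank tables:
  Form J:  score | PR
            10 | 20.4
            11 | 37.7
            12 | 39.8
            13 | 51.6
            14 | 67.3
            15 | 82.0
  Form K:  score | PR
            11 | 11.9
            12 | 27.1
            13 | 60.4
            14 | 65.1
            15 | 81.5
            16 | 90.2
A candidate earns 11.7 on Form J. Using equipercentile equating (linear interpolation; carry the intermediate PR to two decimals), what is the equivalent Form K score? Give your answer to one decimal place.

PR of 11.7 on Form J: 37.7 + (11.7 − 11)/(12 − 11) × (39.8 − 37.7) = 39.17
On Form K, PR 39.17 falls between score 12 (PR 27.1) and 13 (PR 60.4).
Interpolate: 12 + (39.17 − 27.1)/(60.4 − 27.1) × (13 − 12) = 12.4

12.4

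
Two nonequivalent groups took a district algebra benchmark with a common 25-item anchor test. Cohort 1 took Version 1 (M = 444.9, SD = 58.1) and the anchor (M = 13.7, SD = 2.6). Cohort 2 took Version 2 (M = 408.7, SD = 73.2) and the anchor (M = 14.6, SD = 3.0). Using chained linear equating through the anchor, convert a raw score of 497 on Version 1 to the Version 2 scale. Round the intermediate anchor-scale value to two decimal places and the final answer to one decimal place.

443.6

Version 1 → anchor (Cohort 1): v = (2.6/58.1)(497 − 444.9) + 13.7 = 16.03
anchor → Version 2 (Cohort 2): y = (73.2/3.0)(16.03 − 14.6) + 408.7 = 443.6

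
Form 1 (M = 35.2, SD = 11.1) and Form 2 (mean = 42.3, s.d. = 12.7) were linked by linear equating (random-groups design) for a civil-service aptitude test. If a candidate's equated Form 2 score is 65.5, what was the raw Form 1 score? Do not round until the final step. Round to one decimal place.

55.5

Invert y = (SD_Y/SD_X)(x − M_X) + M_Y:
x = (SD_X/SD_Y)(y − M_Y) + M_X = (11.1/12.7)(65.5 − 42.3) + 35.2
x = 0.874016 × 23.200 + 35.2 = 55.5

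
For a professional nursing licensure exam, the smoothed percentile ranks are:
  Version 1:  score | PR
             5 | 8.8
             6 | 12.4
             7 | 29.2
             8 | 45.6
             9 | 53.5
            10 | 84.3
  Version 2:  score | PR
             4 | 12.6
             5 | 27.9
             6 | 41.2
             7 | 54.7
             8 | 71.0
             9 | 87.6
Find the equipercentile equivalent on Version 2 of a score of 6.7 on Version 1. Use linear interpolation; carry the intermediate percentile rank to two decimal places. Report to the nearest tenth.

4.8

PR of 6.7 on Version 1: 12.4 + (6.7 − 6)/(7 − 6) × (29.2 − 12.4) = 24.16
On Version 2, PR 24.16 falls between score 4 (PR 12.6) and 5 (PR 27.9).
Interpolate: 4 + (24.16 − 12.6)/(27.9 − 12.6) × (5 − 4) = 4.8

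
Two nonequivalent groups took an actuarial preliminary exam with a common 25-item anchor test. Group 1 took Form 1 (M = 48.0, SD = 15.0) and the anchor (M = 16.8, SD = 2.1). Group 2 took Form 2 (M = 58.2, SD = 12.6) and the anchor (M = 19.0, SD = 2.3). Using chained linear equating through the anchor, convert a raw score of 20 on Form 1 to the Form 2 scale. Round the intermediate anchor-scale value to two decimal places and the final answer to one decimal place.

Form 1 → anchor (Group 1): v = (2.1/15.0)(20 − 48.0) + 16.8 = 12.88
anchor → Form 2 (Group 2): y = (12.6/2.3)(12.88 − 19.0) + 58.2 = 24.7

24.7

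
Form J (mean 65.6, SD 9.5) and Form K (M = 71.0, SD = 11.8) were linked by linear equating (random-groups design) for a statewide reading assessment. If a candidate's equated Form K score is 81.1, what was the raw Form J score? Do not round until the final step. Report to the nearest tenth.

Invert y = (SD_Y/SD_X)(x − M_X) + M_Y:
x = (SD_X/SD_Y)(y − M_Y) + M_X = (9.5/11.8)(81.1 − 71.0) + 65.6
x = 0.805085 × 10.100 + 65.6 = 73.7

73.7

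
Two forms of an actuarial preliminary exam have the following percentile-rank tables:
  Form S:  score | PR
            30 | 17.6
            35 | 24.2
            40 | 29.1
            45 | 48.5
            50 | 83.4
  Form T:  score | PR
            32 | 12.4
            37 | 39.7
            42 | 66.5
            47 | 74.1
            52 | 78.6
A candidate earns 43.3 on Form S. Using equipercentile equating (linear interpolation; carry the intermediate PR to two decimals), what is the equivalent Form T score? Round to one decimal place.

37.4

PR of 43.3 on Form S: 29.1 + (43.3 − 40)/(45 − 40) × (48.5 − 29.1) = 41.90
On Form T, PR 41.90 falls between score 37 (PR 39.7) and 42 (PR 66.5).
Interpolate: 37 + (41.90 − 39.7)/(66.5 − 39.7) × (42 − 37) = 37.4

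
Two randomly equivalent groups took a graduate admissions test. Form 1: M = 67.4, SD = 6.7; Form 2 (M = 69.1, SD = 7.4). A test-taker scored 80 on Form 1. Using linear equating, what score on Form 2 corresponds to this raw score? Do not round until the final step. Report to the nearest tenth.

Linear equating: y = (SD_Y/SD_X)(x − M_X) + M_Y
y = (7.4/6.7)(80 − 67.4) + 69.1
y = 1.104478 × 12.6 + 69.1 = 13.9164 + 69.1 = 83.0

83.0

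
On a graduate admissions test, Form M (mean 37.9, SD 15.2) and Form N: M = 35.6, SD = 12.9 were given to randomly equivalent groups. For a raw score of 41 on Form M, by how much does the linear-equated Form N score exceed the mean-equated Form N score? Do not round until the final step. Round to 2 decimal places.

Mean-equated: 41 + (35.6 − 37.9) = 38.70
Linear-equated: (12.9/15.2)(41 − 37.9) + 35.6 = 38.231
Difference = 38.231 − 38.70 = -0.47

-0.47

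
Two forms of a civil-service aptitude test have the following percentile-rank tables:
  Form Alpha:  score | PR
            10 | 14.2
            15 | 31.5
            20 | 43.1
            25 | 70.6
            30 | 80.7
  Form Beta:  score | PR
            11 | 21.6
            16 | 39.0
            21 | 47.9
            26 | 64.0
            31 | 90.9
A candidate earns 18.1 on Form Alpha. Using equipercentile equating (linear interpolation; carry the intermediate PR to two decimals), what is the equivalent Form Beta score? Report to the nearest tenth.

15.9

PR of 18.1 on Form Alpha: 31.5 + (18.1 − 15)/(20 − 15) × (43.1 − 31.5) = 38.69
On Form Beta, PR 38.69 falls between score 11 (PR 21.6) and 16 (PR 39.0).
Interpolate: 11 + (38.69 − 21.6)/(39.0 − 21.6) × (16 − 11) = 15.9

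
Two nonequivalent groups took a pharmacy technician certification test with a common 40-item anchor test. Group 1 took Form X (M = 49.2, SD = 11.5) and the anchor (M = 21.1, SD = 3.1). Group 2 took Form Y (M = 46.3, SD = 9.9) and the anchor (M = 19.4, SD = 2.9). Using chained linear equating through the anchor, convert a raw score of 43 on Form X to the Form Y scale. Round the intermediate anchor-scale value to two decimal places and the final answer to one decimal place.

Form X → anchor (Group 1): v = (3.1/11.5)(43 − 49.2) + 21.1 = 19.43
anchor → Form Y (Group 2): y = (9.9/2.9)(19.43 − 19.4) + 46.3 = 46.4

46.4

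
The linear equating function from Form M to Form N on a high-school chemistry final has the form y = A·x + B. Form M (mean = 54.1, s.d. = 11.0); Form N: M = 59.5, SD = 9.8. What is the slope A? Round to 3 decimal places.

A = SD_Y / SD_X = 9.8 / 11.0 = 0.891

0.891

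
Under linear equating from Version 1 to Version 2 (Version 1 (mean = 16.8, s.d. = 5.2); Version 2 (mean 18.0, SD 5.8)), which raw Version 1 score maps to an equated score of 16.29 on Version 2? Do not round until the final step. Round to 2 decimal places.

15.27

Invert y = (SD_Y/SD_X)(x − M_X) + M_Y:
x = (SD_X/SD_Y)(y − M_Y) + M_X = (5.2/5.8)(16.29 − 18.0) + 16.8
x = 0.896552 × -1.710 + 16.8 = 15.27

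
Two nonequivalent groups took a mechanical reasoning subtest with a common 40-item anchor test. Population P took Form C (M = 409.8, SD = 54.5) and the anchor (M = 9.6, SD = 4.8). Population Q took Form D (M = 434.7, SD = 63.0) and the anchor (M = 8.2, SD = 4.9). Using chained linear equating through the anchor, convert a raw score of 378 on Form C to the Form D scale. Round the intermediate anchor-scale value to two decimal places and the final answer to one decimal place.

416.7

Form C → anchor (Population P): v = (4.8/54.5)(378 − 409.8) + 9.6 = 6.80
anchor → Form D (Population Q): y = (63.0/4.9)(6.80 − 8.2) + 434.7 = 416.7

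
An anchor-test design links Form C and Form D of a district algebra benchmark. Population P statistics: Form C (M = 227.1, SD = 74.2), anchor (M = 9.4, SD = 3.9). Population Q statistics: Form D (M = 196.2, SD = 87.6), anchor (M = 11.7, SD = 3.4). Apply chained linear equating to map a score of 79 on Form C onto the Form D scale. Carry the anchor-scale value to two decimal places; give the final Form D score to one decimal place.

-63.5

Form C → anchor (Population P): v = (3.9/74.2)(79 − 227.1) + 9.4 = 1.62
anchor → Form D (Population Q): y = (87.6/3.4)(1.62 − 11.7) + 196.2 = -63.5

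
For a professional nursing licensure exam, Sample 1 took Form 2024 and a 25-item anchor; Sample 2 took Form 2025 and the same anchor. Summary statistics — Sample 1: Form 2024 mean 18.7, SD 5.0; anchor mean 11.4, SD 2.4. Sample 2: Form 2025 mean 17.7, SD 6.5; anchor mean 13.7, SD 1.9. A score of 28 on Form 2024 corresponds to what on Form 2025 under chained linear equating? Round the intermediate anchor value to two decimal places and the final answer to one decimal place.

Form 2024 → anchor (Sample 1): v = (2.4/5.0)(28 − 18.7) + 11.4 = 15.86
anchor → Form 2025 (Sample 2): y = (6.5/1.9)(15.86 − 13.7) + 17.7 = 25.1

25.1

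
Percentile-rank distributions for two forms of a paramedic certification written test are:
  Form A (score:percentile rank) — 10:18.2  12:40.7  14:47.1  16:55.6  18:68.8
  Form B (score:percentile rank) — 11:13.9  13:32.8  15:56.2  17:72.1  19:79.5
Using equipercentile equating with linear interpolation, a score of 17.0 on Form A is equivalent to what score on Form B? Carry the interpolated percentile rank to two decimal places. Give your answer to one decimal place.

PR of 17.0 on Form A: 55.6 + (17.0 − 16)/(18 − 16) × (68.8 − 55.6) = 62.20
On Form B, PR 62.20 falls between score 15 (PR 56.2) and 17 (PR 72.1).
Interpolate: 15 + (62.20 − 56.2)/(72.1 − 56.2) × (17 − 15) = 15.8

15.8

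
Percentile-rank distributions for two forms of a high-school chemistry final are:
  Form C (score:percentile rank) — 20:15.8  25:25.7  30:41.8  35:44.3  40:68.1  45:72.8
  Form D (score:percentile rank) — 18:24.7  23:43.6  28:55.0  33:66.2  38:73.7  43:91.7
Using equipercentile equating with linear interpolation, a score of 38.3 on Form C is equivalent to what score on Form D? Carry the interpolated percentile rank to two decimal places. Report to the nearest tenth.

PR of 38.3 on Form C: 44.3 + (38.3 − 35)/(40 − 35) × (68.1 − 44.3) = 60.01
On Form D, PR 60.01 falls between score 28 (PR 55.0) and 33 (PR 66.2).
Interpolate: 28 + (60.01 − 55.0)/(66.2 − 55.0) × (33 − 28) = 30.2

30.2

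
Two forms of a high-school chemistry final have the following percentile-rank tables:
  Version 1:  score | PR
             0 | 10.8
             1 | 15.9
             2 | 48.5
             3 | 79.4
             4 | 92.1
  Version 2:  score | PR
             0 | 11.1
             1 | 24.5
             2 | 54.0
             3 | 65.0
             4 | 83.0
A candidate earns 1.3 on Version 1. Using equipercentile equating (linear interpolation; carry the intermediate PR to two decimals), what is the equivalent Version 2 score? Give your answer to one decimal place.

PR of 1.3 on Version 1: 15.9 + (1.3 − 1)/(2 − 1) × (48.5 − 15.9) = 25.68
On Version 2, PR 25.68 falls between score 1 (PR 24.5) and 2 (PR 54.0).
Interpolate: 1 + (25.68 − 24.5)/(54.0 − 24.5) × (2 − 1) = 1.0

1.0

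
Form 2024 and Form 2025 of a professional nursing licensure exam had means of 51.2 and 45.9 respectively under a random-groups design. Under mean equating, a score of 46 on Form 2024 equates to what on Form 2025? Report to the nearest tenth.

40.7

Mean equating: y = x + (M_Y − M_X) = 46 + (45.9 − 51.2) = 40.7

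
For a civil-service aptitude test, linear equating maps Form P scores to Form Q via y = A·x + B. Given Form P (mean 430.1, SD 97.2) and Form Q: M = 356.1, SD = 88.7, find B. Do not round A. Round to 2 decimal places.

-36.39

A = SD_Y / SD_X = 88.7 / 97.2 = 0.912551
B = M_Y − A·M_X = 356.1 − 0.912551 × 430.1 = -36.39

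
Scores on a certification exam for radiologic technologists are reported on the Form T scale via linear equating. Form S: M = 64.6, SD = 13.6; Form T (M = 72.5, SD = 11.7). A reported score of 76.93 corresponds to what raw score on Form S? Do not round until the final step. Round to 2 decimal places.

Invert y = (SD_Y/SD_X)(x − M_X) + M_Y:
x = (SD_X/SD_Y)(y − M_Y) + M_X = (13.6/11.7)(76.93 − 72.5) + 64.6
x = 1.162393 × 4.430 + 64.6 = 69.75

69.75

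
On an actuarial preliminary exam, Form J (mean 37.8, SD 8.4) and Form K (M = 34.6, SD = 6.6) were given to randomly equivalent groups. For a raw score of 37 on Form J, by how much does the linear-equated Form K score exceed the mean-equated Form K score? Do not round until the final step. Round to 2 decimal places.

0.17

Mean-equated: 37 + (34.6 − 37.8) = 33.80
Linear-equated: (6.6/8.4)(37 − 37.8) + 34.6 = 33.971
Difference = 33.971 − 33.80 = 0.17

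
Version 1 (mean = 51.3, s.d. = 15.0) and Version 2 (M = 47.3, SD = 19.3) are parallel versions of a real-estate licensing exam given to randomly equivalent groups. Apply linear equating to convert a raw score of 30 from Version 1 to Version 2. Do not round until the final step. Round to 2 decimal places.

19.89

Linear equating: y = (SD_Y/SD_X)(x − M_X) + M_Y
y = (19.3/15.0)(30 − 51.3) + 47.3
y = 1.286667 × -21.3 + 47.3 = -27.4060 + 47.3 = 19.89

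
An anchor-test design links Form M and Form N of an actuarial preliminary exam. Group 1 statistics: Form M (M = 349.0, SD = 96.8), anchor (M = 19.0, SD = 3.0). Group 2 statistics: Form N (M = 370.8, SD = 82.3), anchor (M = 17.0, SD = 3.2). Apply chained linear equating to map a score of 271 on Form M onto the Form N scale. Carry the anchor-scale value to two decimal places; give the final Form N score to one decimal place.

Form M → anchor (Group 1): v = (3.0/96.8)(271 − 349.0) + 19.0 = 16.58
anchor → Form N (Group 2): y = (82.3/3.2)(16.58 − 17.0) + 370.8 = 360.0

360.0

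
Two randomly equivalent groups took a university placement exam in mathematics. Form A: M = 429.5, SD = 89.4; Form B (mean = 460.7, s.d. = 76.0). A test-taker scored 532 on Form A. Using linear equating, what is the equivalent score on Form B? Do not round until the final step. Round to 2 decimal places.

Linear equating: y = (SD_Y/SD_X)(x − M_X) + M_Y
y = (76.0/89.4)(532 − 429.5) + 460.7
y = 0.850112 × 102.5 + 460.7 = 87.1365 + 460.7 = 547.84

547.84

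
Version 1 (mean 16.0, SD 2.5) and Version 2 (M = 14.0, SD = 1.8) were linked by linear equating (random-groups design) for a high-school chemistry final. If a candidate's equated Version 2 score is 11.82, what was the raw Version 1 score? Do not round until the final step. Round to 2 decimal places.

Invert y = (SD_Y/SD_X)(x − M_X) + M_Y:
x = (SD_X/SD_Y)(y − M_Y) + M_X = (2.5/1.8)(11.82 − 14.0) + 16.0
x = 1.388889 × -2.180 + 16.0 = 12.97

12.97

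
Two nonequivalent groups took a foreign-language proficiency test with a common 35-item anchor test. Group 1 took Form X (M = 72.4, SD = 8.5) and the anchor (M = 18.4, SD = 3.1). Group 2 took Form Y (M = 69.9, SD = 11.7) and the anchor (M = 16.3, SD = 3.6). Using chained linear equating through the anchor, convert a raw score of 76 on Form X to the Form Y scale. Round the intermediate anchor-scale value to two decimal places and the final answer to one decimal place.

81.0

Form X → anchor (Group 1): v = (3.1/8.5)(76 − 72.4) + 18.4 = 19.71
anchor → Form Y (Group 2): y = (11.7/3.6)(19.71 − 16.3) + 69.9 = 81.0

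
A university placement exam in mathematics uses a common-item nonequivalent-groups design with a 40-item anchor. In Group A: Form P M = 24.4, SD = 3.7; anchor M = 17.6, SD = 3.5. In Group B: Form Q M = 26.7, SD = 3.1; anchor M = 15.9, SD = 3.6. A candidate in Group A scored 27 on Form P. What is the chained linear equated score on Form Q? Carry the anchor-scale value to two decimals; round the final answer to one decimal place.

30.3

Form P → anchor (Group A): v = (3.5/3.7)(27 − 24.4) + 17.6 = 20.06
anchor → Form Q (Group B): y = (3.1/3.6)(20.06 − 15.9) + 26.7 = 30.3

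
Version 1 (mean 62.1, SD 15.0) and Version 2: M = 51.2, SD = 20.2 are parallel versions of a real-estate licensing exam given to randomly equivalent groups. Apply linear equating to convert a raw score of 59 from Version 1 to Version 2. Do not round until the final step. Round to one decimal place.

47.0

Linear equating: y = (SD_Y/SD_X)(x − M_X) + M_Y
y = (20.2/15.0)(59 − 62.1) + 51.2
y = 1.346667 × -3.1 + 51.2 = -4.1747 + 51.2 = 47.0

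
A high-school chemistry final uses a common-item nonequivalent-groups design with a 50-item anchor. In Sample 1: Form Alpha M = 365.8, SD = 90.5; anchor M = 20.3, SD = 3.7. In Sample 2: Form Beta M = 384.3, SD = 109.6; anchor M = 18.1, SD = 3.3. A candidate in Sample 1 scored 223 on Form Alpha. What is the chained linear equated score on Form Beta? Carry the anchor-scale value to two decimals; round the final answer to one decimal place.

263.4

Form Alpha → anchor (Sample 1): v = (3.7/90.5)(223 − 365.8) + 20.3 = 14.46
anchor → Form Beta (Sample 2): y = (109.6/3.3)(14.46 − 18.1) + 384.3 = 263.4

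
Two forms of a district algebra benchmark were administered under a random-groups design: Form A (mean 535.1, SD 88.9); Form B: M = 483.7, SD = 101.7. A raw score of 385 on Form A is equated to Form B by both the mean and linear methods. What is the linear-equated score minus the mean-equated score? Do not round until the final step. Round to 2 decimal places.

Mean-equated: 385 + (483.7 − 535.1) = 333.60
Linear-equated: (101.7/88.9)(385 − 535.1) + 483.7 = 311.988
Difference = 311.988 − 333.60 = -21.61

-21.61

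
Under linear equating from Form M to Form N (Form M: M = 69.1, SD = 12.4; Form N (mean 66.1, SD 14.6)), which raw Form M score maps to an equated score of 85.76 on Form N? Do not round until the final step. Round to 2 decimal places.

85.80

Invert y = (SD_Y/SD_X)(x − M_X) + M_Y:
x = (SD_X/SD_Y)(y − M_Y) + M_X = (12.4/14.6)(85.76 − 66.1) + 69.1
x = 0.849315 × 19.660 + 69.1 = 85.80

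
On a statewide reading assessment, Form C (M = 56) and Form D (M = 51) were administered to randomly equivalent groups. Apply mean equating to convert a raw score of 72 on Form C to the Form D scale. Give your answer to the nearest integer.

Mean equating: y = x + (M_Y − M_X) = 72 + (51 − 56) = 67

67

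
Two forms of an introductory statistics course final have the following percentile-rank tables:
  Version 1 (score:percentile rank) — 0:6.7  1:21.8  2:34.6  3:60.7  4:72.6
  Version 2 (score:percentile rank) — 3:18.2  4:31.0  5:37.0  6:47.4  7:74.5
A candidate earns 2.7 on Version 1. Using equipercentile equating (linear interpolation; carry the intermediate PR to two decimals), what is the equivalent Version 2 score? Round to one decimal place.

6.2

PR of 2.7 on Version 1: 34.6 + (2.7 − 2)/(3 − 2) × (60.7 − 34.6) = 52.87
On Version 2, PR 52.87 falls between score 6 (PR 47.4) and 7 (PR 74.5).
Interpolate: 6 + (52.87 − 47.4)/(74.5 − 47.4) × (7 − 6) = 6.2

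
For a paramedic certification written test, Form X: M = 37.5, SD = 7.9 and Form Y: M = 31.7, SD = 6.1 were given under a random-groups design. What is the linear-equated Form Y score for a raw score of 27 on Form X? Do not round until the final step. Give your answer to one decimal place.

23.6

Linear equating: y = (SD_Y/SD_X)(x − M_X) + M_Y
y = (6.1/7.9)(27 − 37.5) + 31.7
y = 0.772152 × -10.5 + 31.7 = -8.1076 + 31.7 = 23.6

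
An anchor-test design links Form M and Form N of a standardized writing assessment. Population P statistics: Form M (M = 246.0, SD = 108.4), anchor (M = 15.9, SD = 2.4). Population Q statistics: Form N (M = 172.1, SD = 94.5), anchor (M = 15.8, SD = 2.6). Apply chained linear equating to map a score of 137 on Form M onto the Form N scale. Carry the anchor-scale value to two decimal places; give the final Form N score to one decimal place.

88.1

Form M → anchor (Population P): v = (2.4/108.4)(137 − 246.0) + 15.9 = 13.49
anchor → Form N (Population Q): y = (94.5/2.6)(13.49 − 15.8) + 172.1 = 88.1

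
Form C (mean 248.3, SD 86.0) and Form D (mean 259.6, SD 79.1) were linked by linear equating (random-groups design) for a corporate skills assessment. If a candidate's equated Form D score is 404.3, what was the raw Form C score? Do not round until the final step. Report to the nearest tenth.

405.6

Invert y = (SD_Y/SD_X)(x − M_X) + M_Y:
x = (SD_X/SD_Y)(y − M_Y) + M_X = (86.0/79.1)(404.3 − 259.6) + 248.3
x = 1.087231 × 144.700 + 248.3 = 405.6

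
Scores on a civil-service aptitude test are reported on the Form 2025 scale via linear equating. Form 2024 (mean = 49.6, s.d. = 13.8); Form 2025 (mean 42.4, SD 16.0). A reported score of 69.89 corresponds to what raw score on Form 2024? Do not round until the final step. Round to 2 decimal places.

Invert y = (SD_Y/SD_X)(x − M_X) + M_Y:
x = (SD_X/SD_Y)(y − M_Y) + M_X = (13.8/16.0)(69.89 − 42.4) + 49.6
x = 0.862500 × 27.490 + 49.6 = 73.31

73.31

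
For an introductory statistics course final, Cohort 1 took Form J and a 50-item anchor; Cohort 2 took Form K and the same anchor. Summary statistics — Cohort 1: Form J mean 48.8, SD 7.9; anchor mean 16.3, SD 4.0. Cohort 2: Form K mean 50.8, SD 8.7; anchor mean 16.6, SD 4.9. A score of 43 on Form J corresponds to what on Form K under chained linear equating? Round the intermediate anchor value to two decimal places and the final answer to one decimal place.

45.0

Form J → anchor (Cohort 1): v = (4.0/7.9)(43 − 48.8) + 16.3 = 13.36
anchor → Form K (Cohort 2): y = (8.7/4.9)(13.36 − 16.6) + 50.8 = 45.0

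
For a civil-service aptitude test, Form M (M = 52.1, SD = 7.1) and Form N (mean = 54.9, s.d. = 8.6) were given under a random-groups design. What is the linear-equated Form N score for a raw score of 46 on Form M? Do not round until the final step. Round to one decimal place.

Linear equating: y = (SD_Y/SD_X)(x − M_X) + M_Y
y = (8.6/7.1)(46 − 52.1) + 54.9
y = 1.211268 × -6.1 + 54.9 = -7.3887 + 54.9 = 47.5

47.5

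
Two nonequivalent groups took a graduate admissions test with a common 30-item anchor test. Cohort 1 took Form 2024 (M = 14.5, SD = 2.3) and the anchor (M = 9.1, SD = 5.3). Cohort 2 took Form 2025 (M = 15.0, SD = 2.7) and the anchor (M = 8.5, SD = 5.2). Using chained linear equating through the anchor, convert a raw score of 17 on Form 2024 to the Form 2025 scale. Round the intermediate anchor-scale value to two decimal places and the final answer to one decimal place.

18.3

Form 2024 → anchor (Cohort 1): v = (5.3/2.3)(17 − 14.5) + 9.1 = 14.86
anchor → Form 2025 (Cohort 2): y = (2.7/5.2)(14.86 − 8.5) + 15.0 = 18.3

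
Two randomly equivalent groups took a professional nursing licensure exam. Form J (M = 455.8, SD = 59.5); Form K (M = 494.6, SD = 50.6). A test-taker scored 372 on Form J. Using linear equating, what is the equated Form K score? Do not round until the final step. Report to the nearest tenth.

423.3

Linear equating: y = (SD_Y/SD_X)(x − M_X) + M_Y
y = (50.6/59.5)(372 − 455.8) + 494.6
y = 0.850420 × -83.8 + 494.6 = -71.2652 + 494.6 = 423.3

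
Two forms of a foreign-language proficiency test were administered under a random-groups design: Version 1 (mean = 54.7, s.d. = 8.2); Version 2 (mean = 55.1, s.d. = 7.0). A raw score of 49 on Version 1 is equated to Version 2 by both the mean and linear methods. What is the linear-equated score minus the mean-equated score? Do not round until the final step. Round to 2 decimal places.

Mean-equated: 49 + (55.1 − 54.7) = 49.40
Linear-equated: (7.0/8.2)(49 − 54.7) + 55.1 = 50.234
Difference = 50.234 − 49.40 = 0.83

0.83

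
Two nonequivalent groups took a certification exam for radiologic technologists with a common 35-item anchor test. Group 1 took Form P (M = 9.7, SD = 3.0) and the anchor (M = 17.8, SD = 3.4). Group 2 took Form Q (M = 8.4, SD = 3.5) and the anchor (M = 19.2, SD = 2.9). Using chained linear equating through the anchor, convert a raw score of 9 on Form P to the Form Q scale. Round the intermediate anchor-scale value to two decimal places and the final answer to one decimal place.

Form P → anchor (Group 1): v = (3.4/3.0)(9 − 9.7) + 17.8 = 17.01
anchor → Form Q (Group 2): y = (3.5/2.9)(17.01 − 19.2) + 8.4 = 5.8

5.8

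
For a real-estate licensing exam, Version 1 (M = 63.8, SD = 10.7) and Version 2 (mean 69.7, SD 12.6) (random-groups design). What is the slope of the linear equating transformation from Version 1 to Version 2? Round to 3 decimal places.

1.178

A = SD_Y / SD_X = 12.6 / 10.7 = 1.178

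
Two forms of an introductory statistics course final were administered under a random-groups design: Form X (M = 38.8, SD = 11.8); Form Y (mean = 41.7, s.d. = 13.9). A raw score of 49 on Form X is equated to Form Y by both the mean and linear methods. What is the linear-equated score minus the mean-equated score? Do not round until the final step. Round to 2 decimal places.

1.82

Mean-equated: 49 + (41.7 − 38.8) = 51.90
Linear-equated: (13.9/11.8)(49 − 38.8) + 41.7 = 53.715
Difference = 53.715 − 51.90 = 1.82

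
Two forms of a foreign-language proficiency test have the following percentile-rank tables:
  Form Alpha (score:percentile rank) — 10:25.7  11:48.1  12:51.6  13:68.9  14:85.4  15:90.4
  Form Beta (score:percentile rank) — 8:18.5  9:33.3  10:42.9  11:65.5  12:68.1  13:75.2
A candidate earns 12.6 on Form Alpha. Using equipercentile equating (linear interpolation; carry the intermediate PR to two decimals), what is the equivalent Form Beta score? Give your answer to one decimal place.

PR of 12.6 on Form Alpha: 51.6 + (12.6 − 12)/(13 − 12) × (68.9 − 51.6) = 61.98
On Form Beta, PR 61.98 falls between score 10 (PR 42.9) and 11 (PR 65.5).
Interpolate: 10 + (61.98 − 42.9)/(65.5 − 42.9) × (11 − 10) = 10.8

10.8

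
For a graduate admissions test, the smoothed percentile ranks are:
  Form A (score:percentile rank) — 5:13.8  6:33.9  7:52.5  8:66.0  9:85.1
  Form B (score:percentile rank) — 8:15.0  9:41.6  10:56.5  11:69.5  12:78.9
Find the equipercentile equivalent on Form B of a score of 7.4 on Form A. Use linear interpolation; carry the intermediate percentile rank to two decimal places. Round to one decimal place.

10.1

PR of 7.4 on Form A: 52.5 + (7.4 − 7)/(8 − 7) × (66.0 − 52.5) = 57.90
On Form B, PR 57.90 falls between score 10 (PR 56.5) and 11 (PR 69.5).
Interpolate: 10 + (57.90 − 56.5)/(69.5 − 56.5) × (11 − 10) = 10.1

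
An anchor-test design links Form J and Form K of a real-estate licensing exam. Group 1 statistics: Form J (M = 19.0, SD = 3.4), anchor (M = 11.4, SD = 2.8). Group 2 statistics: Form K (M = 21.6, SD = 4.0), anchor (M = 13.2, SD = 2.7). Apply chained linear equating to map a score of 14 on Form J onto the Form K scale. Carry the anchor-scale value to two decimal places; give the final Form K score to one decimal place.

Form J → anchor (Group 1): v = (2.8/3.4)(14 − 19.0) + 11.4 = 7.28
anchor → Form K (Group 2): y = (4.0/2.7)(7.28 − 13.2) + 21.6 = 12.8

12.8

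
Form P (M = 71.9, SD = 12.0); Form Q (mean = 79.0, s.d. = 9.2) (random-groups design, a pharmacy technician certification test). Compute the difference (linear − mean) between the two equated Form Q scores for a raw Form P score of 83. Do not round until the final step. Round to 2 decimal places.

-2.59

Mean-equated: 83 + (79.0 − 71.9) = 90.10
Linear-equated: (9.2/12.0)(83 − 71.9) + 79.0 = 87.510
Difference = 87.510 − 90.10 = -2.59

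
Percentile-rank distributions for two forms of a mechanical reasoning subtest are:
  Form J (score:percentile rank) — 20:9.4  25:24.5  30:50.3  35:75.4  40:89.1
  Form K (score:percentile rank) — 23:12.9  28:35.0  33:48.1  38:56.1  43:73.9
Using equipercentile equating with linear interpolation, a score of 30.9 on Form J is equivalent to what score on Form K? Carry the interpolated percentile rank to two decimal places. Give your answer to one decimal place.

37.2

PR of 30.9 on Form J: 50.3 + (30.9 − 30)/(35 − 30) × (75.4 − 50.3) = 54.82
On Form K, PR 54.82 falls between score 33 (PR 48.1) and 38 (PR 56.1).
Interpolate: 33 + (54.82 − 48.1)/(56.1 − 48.1) × (38 − 33) = 37.2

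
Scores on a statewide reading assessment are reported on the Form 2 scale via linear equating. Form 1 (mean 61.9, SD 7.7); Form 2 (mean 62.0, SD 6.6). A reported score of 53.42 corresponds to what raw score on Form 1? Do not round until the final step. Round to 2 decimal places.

Invert y = (SD_Y/SD_X)(x − M_X) + M_Y:
x = (SD_X/SD_Y)(y − M_Y) + M_X = (7.7/6.6)(53.42 − 62.0) + 61.9
x = 1.166667 × -8.580 + 61.9 = 51.89

51.89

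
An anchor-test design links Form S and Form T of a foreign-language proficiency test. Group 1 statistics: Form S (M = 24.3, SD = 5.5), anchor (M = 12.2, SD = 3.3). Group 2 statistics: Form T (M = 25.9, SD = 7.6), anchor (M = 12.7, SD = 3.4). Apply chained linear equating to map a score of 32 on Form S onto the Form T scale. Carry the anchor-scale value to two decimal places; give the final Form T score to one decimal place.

Form S → anchor (Group 1): v = (3.3/5.5)(32 − 24.3) + 12.2 = 16.82
anchor → Form T (Group 2): y = (7.6/3.4)(16.82 − 12.7) + 25.9 = 35.1

35.1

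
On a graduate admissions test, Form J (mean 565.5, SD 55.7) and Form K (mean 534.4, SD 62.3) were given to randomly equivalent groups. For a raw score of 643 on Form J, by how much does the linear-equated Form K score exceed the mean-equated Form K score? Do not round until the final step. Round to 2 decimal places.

Mean-equated: 643 + (534.4 − 565.5) = 611.90
Linear-equated: (62.3/55.7)(643 − 565.5) + 534.4 = 621.083
Difference = 621.083 − 611.90 = 9.18

9.18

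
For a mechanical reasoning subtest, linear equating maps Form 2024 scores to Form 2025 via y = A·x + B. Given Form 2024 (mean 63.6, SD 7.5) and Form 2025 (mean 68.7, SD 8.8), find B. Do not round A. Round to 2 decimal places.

-5.92

A = SD_Y / SD_X = 8.8 / 7.5 = 1.173333
B = M_Y − A·M_X = 68.7 − 1.173333 × 63.6 = -5.92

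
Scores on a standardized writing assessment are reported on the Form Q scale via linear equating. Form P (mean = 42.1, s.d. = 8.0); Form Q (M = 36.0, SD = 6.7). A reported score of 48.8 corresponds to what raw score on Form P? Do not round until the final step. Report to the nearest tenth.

57.4

Invert y = (SD_Y/SD_X)(x − M_X) + M_Y:
x = (SD_X/SD_Y)(y − M_Y) + M_X = (8.0/6.7)(48.8 − 36.0) + 42.1
x = 1.194030 × 12.800 + 42.1 = 57.4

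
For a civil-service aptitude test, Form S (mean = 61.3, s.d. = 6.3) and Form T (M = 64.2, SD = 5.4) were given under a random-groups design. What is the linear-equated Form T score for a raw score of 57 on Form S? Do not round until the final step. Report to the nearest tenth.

60.5

Linear equating: y = (SD_Y/SD_X)(x − M_X) + M_Y
y = (5.4/6.3)(57 − 61.3) + 64.2
y = 0.857143 × -4.3 + 64.2 = -3.6857 + 64.2 = 60.5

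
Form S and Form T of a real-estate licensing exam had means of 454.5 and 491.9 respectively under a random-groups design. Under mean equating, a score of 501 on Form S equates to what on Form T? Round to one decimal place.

538.4

Mean equating: y = x + (M_Y − M_X) = 501 + (491.9 − 454.5) = 538.4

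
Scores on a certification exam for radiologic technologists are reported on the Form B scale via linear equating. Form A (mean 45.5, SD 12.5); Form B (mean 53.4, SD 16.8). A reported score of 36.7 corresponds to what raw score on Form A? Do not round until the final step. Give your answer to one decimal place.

Invert y = (SD_Y/SD_X)(x − M_X) + M_Y:
x = (SD_X/SD_Y)(y − M_Y) + M_X = (12.5/16.8)(36.7 − 53.4) + 45.5
x = 0.744048 × -16.700 + 45.5 = 33.1

33.1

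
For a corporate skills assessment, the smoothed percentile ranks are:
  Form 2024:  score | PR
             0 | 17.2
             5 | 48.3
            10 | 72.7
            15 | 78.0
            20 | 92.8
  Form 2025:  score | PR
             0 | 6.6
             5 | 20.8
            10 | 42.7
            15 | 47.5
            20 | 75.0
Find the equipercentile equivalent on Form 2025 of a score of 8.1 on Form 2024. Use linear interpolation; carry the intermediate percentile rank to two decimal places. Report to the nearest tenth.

17.9

PR of 8.1 on Form 2024: 48.3 + (8.1 − 5)/(10 − 5) × (72.7 − 48.3) = 63.43
On Form 2025, PR 63.43 falls between score 15 (PR 47.5) and 20 (PR 75.0).
Interpolate: 15 + (63.43 − 47.5)/(75.0 − 47.5) × (20 − 15) = 17.9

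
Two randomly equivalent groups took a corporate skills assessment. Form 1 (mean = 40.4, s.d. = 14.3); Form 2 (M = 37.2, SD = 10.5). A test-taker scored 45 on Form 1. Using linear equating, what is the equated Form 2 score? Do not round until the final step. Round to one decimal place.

Linear equating: y = (SD_Y/SD_X)(x − M_X) + M_Y
y = (10.5/14.3)(45 − 40.4) + 37.2
y = 0.734266 × 4.6 + 37.2 = 3.3776 + 37.2 = 40.6

40.6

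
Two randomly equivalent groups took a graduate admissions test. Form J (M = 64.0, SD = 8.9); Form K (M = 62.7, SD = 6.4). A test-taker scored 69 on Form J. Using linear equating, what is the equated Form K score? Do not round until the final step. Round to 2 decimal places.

Linear equating: y = (SD_Y/SD_X)(x − M_X) + M_Y
y = (6.4/8.9)(69 − 64.0) + 62.7
y = 0.719101 × 5.0 + 62.7 = 3.5955 + 62.7 = 66.30

66.30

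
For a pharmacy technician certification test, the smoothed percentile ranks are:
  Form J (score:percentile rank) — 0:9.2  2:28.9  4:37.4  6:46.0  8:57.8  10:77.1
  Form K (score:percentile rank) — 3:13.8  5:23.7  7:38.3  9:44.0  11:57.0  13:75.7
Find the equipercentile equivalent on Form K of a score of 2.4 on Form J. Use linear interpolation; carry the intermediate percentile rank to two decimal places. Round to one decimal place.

5.9

PR of 2.4 on Form J: 28.9 + (2.4 − 2)/(4 − 2) × (37.4 − 28.9) = 30.60
On Form K, PR 30.60 falls between score 5 (PR 23.7) and 7 (PR 38.3).
Interpolate: 5 + (30.60 − 23.7)/(38.3 − 23.7) × (7 − 5) = 5.9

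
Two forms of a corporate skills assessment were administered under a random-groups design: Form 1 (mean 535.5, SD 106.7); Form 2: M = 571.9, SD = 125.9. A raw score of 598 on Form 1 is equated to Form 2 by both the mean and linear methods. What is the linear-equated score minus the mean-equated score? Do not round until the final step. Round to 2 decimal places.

Mean-equated: 598 + (571.9 − 535.5) = 634.40
Linear-equated: (125.9/106.7)(598 − 535.5) + 571.9 = 645.646
Difference = 645.646 − 634.40 = 11.25

11.25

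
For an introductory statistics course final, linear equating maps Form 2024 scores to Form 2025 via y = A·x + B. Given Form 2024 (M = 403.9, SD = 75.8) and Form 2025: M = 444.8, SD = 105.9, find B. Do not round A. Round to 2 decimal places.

A = SD_Y / SD_X = 105.9 / 75.8 = 1.397098
B = M_Y − A·M_X = 444.8 − 1.397098 × 403.9 = -119.49

-119.49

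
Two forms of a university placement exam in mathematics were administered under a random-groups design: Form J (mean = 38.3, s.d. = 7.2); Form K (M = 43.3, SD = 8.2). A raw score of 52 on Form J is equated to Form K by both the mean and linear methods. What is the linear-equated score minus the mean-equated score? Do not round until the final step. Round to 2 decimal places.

1.90

Mean-equated: 52 + (43.3 − 38.3) = 57.00
Linear-equated: (8.2/7.2)(52 − 38.3) + 43.3 = 58.903
Difference = 58.903 − 57.00 = 1.90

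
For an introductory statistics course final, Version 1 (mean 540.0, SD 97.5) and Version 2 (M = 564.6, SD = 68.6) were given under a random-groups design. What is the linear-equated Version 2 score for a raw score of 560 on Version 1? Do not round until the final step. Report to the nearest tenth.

578.7

Linear equating: y = (SD_Y/SD_X)(x − M_X) + M_Y
y = (68.6/97.5)(560 − 540.0) + 564.6
y = 0.703590 × 20.0 + 564.6 = 14.0718 + 564.6 = 578.7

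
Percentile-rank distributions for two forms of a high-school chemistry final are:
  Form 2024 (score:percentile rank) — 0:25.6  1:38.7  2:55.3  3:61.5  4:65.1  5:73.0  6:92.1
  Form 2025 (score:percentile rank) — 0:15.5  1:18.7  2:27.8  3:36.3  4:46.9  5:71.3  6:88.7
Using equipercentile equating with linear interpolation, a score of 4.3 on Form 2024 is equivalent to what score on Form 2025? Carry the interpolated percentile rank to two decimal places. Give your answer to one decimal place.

PR of 4.3 on Form 2024: 65.1 + (4.3 − 4)/(5 − 4) × (73.0 − 65.1) = 67.47
On Form 2025, PR 67.47 falls between score 4 (PR 46.9) and 5 (PR 71.3).
Interpolate: 4 + (67.47 − 46.9)/(71.3 − 46.9) × (5 − 4) = 4.8

4.8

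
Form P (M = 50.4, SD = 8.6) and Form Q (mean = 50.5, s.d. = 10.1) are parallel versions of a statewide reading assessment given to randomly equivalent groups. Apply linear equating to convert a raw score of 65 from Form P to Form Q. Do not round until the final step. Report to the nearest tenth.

67.6

Linear equating: y = (SD_Y/SD_X)(x − M_X) + M_Y
y = (10.1/8.6)(65 − 50.4) + 50.5
y = 1.174419 × 14.6 + 50.5 = 17.1465 + 50.5 = 67.6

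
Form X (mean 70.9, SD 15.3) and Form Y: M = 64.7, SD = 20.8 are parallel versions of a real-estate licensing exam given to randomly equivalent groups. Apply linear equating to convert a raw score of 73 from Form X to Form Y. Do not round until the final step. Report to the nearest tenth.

67.6

Linear equating: y = (SD_Y/SD_X)(x − M_X) + M_Y
y = (20.8/15.3)(73 − 70.9) + 64.7
y = 1.359477 × 2.1 + 64.7 = 2.8549 + 64.7 = 67.6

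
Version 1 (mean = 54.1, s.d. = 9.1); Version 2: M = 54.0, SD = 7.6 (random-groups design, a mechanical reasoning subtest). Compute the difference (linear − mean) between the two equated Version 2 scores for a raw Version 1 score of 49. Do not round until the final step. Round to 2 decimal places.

Mean-equated: 49 + (54.0 − 54.1) = 48.90
Linear-equated: (7.6/9.1)(49 − 54.1) + 54.0 = 49.741
Difference = 49.741 − 48.90 = 0.84

0.84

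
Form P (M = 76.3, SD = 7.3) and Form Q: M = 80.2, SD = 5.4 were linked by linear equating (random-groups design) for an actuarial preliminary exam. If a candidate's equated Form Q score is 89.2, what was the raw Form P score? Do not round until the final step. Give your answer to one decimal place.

88.5

Invert y = (SD_Y/SD_X)(x − M_X) + M_Y:
x = (SD_X/SD_Y)(y − M_Y) + M_X = (7.3/5.4)(89.2 − 80.2) + 76.3
x = 1.351852 × 9.000 + 76.3 = 88.5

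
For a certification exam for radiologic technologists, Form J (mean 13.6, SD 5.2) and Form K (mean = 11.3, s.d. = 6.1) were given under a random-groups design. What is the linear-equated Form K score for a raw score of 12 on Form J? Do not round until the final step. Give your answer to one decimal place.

Linear equating: y = (SD_Y/SD_X)(x − M_X) + M_Y
y = (6.1/5.2)(12 − 13.6) + 11.3
y = 1.173077 × -1.6 + 11.3 = -1.8769 + 11.3 = 9.4

9.4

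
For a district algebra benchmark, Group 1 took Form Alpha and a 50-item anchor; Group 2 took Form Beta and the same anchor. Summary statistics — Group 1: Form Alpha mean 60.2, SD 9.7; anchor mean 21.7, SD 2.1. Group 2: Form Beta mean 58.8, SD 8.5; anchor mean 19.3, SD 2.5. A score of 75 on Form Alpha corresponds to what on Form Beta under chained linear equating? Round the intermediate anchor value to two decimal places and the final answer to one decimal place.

Form Alpha → anchor (Group 1): v = (2.1/9.7)(75 − 60.2) + 21.7 = 24.90
anchor → Form Beta (Group 2): y = (8.5/2.5)(24.90 − 19.3) + 58.8 = 77.8

77.8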